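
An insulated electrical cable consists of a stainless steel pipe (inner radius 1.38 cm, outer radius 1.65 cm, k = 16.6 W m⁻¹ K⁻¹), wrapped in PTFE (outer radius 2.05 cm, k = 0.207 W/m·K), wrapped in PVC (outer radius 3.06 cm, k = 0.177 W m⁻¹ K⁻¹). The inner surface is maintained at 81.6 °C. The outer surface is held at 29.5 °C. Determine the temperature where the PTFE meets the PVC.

Resistance network (inner→outer):
  R'_stainless steel = ln(0.0165/0.0138)/(2πk) = 0.1787/(2π·16.6) = 0.001713 m·K/W
  R'_PTFE = ln(0.0205/0.0165)/(2πk) = 0.2171/(2π·0.207) = 0.1669 m·K/W
  R'_PVC = ln(0.0306/0.0205)/(2πk) = 0.4006/(2π·0.177) = 0.3602 m·K/W
ΣR = 0.001713 + 0.1669 + 0.3602 = 0.5288 m·K/W
Q' = ΔT/ΣR = (81.6 °C − 29.5 °C)/0.5288 = 98.52 W/m
From the inner boundary to the PTFE/PVC interface, ΣR_partial = 0.1686 m·K/W.
T_interface = T_in − Q'·ΣR_partial = 81.6 °C − (98.52)(0.1686) = 65.0 °C

T = 65.0 °C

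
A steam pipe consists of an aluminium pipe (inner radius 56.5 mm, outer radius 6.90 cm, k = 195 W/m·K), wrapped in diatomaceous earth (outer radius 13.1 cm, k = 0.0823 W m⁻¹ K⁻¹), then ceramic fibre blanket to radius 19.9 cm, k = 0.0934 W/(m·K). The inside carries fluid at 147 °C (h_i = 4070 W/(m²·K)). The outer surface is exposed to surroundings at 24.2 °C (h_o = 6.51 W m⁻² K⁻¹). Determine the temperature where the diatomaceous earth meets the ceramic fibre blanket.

Resistance network (inner→outer):
  R'_conv,in = 1/(2πr h) = 1/(2π·0.0565·4070) = 6.921×10^-4 m·K/W
  R'_aluminium = ln(0.0690/0.0565)/(2πk) = 0.1999/(2π·195) = 1.631×10^-4 m·K/W
  R'_diatomaceous earth = ln(0.131/0.0690)/(2πk) = 0.6411/(2π·0.0823) = 1.240 m·K/W
  R'_ceramic fibre blanket = ln(0.199/0.131)/(2πk) = 0.4181/(2π·0.0934) = 0.7125 m·K/W
  R'_conv,out = 1/(2πr h) = 1/(2π·0.199·6.51) = 0.1229 m·K/W
ΣR = 6.921×10^-4 + 1.631×10^-4 + 1.240 + 0.7125 + 0.1229 = 2.076 m·K/W
Q' = ΔT/ΣR = (147 °C − 24.2 °C)/2.076 = 59.15 W/m
From the inner boundary to the diatomaceous earth/ceramic fibre blanket interface, ΣR_partial = 1.241 m·K/W.
T_interface = T_in − Q'·ΣR_partial = 147 °C − (59.15)(1.241) = 73.6 °C

T = 73.6 °C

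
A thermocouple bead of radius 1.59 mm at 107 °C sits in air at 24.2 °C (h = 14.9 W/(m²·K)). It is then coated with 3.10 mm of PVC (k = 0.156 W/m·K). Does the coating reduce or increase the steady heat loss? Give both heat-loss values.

Critical radius for a sphere: r_cr = 2k/h = 0.0209 m = 2.09 cm.
Outer radius after coating: r₂ = 0.00159 + 0.00310 = 0.00469 m.
Since r₁ < r_cr and r₂ ≤ r_cr, the coating moves toward the maximum at r_cr — heat loss rises.
Bare: R = 1/(4πr₁²h) = 2113 K/W; Q = 82.8/2113 = 0.0392 W.
Coated: R = R_cond + R_conv = 454.9 K/W; Q = 82.8/454.9 = 0.182 W.

increases: 0.0392 → 0.182 W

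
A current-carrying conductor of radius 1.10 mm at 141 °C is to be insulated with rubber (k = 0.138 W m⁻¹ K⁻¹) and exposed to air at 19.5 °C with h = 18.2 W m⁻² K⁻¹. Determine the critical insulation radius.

For a cylinder, r_cr = k_ins/h = 0.138/18.2 = 0.00758 m = 0.758 cm

r_cr = 0.758 cm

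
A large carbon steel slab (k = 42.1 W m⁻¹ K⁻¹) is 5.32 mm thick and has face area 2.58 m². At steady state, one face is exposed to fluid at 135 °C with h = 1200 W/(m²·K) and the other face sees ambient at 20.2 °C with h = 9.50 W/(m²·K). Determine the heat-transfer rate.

Resistance network (inner→outer):
  R_conv,in = 1/(hA) = 1/(1200·2.58) = 3.230×10^-4 K/W
  R_carbon steel = L/(kA) = 0.00532/(42.1·2.58) = 4.898×10^-5 K/W
  R_conv,out = 1/(hA) = 1/(9.50·2.58) = 0.04080 K/W
ΣR = 3.230×10^-4 + 4.898×10^-5 + 0.04080 = 0.04117 K/W
Q = ΔT/ΣR = (135 °C − 20.2 °C)/0.04117 = 2790 W

Q = 2.79 kW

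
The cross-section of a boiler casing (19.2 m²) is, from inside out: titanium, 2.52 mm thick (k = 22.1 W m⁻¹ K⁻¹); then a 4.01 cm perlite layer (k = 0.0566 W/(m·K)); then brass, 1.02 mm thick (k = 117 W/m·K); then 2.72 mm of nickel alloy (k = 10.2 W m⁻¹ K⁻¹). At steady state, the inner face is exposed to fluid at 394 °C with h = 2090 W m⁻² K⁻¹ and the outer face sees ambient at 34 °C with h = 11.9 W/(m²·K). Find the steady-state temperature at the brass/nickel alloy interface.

T = 72.3 °C

Series thermal resistances, inner to outer:
  R_conv,in = 1/(hA) = 1/(2090·19.2) = 2.492×10^-5 K/W
  R_titanium = L/(kA) = 0.00252/(22.1·19.2) = 5.939×10^-6 K/W
  R_perlite = L/(kA) = 0.0401/(0.0566·19.2) = 0.03690 K/W
  R_brass = L/(kA) = 0.00102/(117·19.2) = 4.541×10^-7 K/W
  R_nickel alloy = L/(kA) = 0.00272/(10.2·19.2) = 1.389×10^-5 K/W
  R_conv,out = 1/(hA) = 1/(11.9·19.2) = 0.004377 K/W
ΣR = 2.492×10^-5 + 5.939×10^-6 + 0.03690 + 4.541×10^-7 + 1.389×10^-5 + 0.004377 = 0.04132 K/W
Q = ΔT/ΣR = (394 °C − 34 °C)/0.04132 = 8712 W
From the inner boundary to the brass/nickel alloy interface, ΣR_partial = 0.03693 K/W.
T_interface = T_in − Q·ΣR_partial = 394 °C − (8712)(0.03693) = 72.3 °C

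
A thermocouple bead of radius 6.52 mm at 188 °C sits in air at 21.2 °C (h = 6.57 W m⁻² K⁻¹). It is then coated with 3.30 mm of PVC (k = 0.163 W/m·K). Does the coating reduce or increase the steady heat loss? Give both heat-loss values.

Critical radius for a sphere: r_cr = 2k/h = 0.0496 m = 4.96 cm.
Outer radius after coating: r₂ = 0.00652 + 0.00330 = 0.00982 m.
Since r₁ < r_cr and r₂ ≤ r_cr, the coating moves toward the maximum at r_cr — heat loss rises.
Bare: R = 1/(4πr₁²h) = 284.9 K/W; Q = 166.8/284.9 = 0.585 W.
Coated: R = R_cond + R_conv = 150.8 K/W; Q = 166.8/150.8 = 1.11 W.

increases: 0.585 → 1.11 W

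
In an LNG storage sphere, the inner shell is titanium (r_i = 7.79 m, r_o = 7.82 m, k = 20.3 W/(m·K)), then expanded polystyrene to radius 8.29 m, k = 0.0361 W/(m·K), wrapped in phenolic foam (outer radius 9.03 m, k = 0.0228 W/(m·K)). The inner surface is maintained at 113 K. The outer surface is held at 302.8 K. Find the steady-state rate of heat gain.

Resistance network (inner→outer):
  R_titanium = (1/7.79 − 1/7.82)/(4πk) = 4.925×10^-4/(4π·20.3) = 1.931×10^-6 K/W
  R_expanded polystyrene = (1/7.82 − 1/8.29)/(4πk) = 0.007250/(4π·0.0361) = 0.01598 K/W
  R_phenolic foam = (1/8.29 − 1/9.03)/(4πk) = 0.009885/(4π·0.0228) = 0.03450 K/W
ΣR = 1.931×10^-6 + 0.01598 + 0.03450 = 0.05048 K/W
Q = ΔT/ΣR = (113 K − 302.8 K)/0.05048 = -3760 W
(Negative Q ⇒ heat flows inward; heat gain = 3760 W.)

Q = 3760 W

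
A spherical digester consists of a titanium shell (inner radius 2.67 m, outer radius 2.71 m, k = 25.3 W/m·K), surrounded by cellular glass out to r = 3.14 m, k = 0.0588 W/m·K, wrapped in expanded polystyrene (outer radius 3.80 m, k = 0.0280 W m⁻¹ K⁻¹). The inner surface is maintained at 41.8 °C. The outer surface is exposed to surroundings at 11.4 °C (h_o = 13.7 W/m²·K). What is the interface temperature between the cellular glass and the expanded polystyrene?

T = 32.6 °C

Treat each layer as a resistance in series:
  R_titanium = (1/2.67 − 1/2.71)/(4πk) = 0.005528/(4π·25.3) = 1.739×10^-5 K/W
  R_cellular glass = (1/2.71 − 1/3.14)/(4πk) = 0.05053/(4π·0.0588) = 0.06839 K/W
  R_expanded polystyrene = (1/3.14 − 1/3.80)/(4πk) = 0.05531/(4π·0.0280) = 0.1572 K/W
  R_conv,out = 1/(4πr²h) = 1/(4π·3.80²·13.7) = 4.023×10^-4 K/W
ΣR = 1.739×10^-5 + 0.06839 + 0.1572 + 4.023×10^-4 = 0.2260 K/W
Q = ΔT/ΣR = (41.8 °C − 11.4 °C)/0.2260 = 134.5 W
From the inner boundary to the cellular glass/expanded polystyrene interface, ΣR_partial = 0.06841 K/W.
T_interface = T_in − Q·ΣR_partial = 41.8 °C − (134.5)(0.06841) = 32.6 °C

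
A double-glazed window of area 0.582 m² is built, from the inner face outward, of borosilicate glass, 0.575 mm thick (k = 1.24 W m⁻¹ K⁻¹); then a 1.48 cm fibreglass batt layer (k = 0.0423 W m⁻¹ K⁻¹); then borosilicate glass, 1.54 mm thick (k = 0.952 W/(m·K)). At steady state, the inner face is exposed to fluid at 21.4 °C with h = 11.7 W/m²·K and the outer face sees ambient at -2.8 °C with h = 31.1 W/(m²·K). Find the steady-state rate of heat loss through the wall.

Treat each layer as a resistance in series:
  R_conv,in = 1/(hA) = 1/(11.7·0.582) = 0.1469 K/W
  R_borosilicate glass = L/(kA) = 5.75×10^-4/(1.24·0.582) = 7.968×10^-4 K/W
  R_fibreglass batt = L/(kA) = 0.0148/(0.0423·0.582) = 0.6012 K/W
  R_borosilicate glass = L/(kA) = 0.00154/(0.952·0.582) = 0.002779 K/W
  R_conv,out = 1/(hA) = 1/(31.1·0.582) = 0.05525 K/W
ΣR = 0.1469 + 7.968×10^-4 + 0.6012 + 0.002779 + 0.05525 = 0.8069 K/W
Q = ΔT/ΣR = (21.4 °C − -2.8 °C)/0.8069 = 30.0 W

Q = 30.0 W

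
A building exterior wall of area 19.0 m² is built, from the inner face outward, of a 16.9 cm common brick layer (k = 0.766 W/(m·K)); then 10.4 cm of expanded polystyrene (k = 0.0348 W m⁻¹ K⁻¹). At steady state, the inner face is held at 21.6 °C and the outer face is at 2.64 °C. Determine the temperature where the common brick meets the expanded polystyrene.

Series thermal resistances, inner to outer:
  R_common brick = L/(kA) = 0.169/(0.766·19.0) = 0.01161 K/W
  R_expanded polystyrene = L/(kA) = 0.104/(0.0348·19.0) = 0.1573 K/W
ΣR = 0.01161 + 0.1573 = 0.1689 K/W
Q = ΔT/ΣR = (21.6 °C − 2.64 °C)/0.1689 = 112.3 W
From the inner boundary to the common brick/expanded polystyrene interface, ΣR_partial = 0.01161 K/W.
T_interface = T_in − Q·ΣR_partial = 21.6 °C − (112.3)(0.01161) = 20.3 °C

T = 20.3 °C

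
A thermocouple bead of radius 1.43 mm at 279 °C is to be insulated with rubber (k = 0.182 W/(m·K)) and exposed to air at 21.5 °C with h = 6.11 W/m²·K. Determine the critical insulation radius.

r_cr = 5.96 cm

For a sphere, r_cr = 2k_ins/h = 2·0.182/6.11 = 0.0596 m = 5.96 cm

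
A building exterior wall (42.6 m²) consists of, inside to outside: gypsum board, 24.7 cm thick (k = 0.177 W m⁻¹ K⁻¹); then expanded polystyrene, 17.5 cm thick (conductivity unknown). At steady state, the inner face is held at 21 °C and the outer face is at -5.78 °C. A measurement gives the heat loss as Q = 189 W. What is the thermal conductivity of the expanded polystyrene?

k = 0.0377 W/m·K

ΣR = ΔT/Q = |21 − -5.78|/189 = 0.1417 K/W
Known resistances:
  R_gypsum board = L/(kA) = 0.247/(0.177·42.6) = 0.03276 K/W
R_expanded polystyrene = ΣR − ΣR_known = 0.1417 − 0.03276 = 0.1089 K/W
L/(kA) = 0.1089 ⇒ k = 0.175/(0.1089·42.6) = 0.0377 W/m·K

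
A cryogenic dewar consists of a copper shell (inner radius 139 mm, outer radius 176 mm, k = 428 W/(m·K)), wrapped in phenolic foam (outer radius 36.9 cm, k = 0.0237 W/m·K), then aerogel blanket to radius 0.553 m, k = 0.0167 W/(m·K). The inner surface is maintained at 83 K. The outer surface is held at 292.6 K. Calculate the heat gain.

Series thermal resistances, inner to outer:
  R_copper = (1/0.139 − 1/0.176)/(4πk) = 1.512/(4π·428) = 2.812×10^-4 K/W
  R_phenolic foam = (1/0.176 − 1/0.369)/(4πk) = 2.972/(4π·0.0237) = 9.978 K/W
  R_aerogel blanket = (1/0.369 − 1/0.553)/(4πk) = 0.9017/(4π·0.0167) = 4.297 K/W
ΣR = 2.812×10^-4 + 9.978 + 4.297 = 14.28 K/W
Q = ΔT/ΣR = (83 K − 292.6 K)/14.28 = -14.7 W
(Negative Q ⇒ heat flows inward; heat gain = 14.7 W.)

Q = 14.7 W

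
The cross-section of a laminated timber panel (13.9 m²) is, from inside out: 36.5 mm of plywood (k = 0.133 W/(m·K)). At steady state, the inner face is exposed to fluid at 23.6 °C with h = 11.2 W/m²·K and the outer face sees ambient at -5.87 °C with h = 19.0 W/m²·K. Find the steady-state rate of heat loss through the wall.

Q = 984 W

Resistance network (inner→outer):
  R_conv,in = 1/(hA) = 1/(11.2·13.9) = 0.006423 K/W
  R_plywood = L/(kA) = 0.0365/(0.133·13.9) = 0.01974 K/W
  R_conv,out = 1/(hA) = 1/(19.0·13.9) = 0.003786 K/W
ΣR = 0.006423 + 0.01974 + 0.003786 = 0.02995 K/W
Q = ΔT/ΣR = (23.6 °C − -5.87 °C)/0.02995 = 984 W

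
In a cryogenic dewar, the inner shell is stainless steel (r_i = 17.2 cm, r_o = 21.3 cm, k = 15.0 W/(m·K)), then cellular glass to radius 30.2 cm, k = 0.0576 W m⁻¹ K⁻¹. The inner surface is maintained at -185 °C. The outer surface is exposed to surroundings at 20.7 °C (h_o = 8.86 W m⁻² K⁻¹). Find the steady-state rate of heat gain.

Q = 102 W

Resistance network (inner→outer):
  R_stainless steel = (1/0.172 − 1/0.213)/(4πk) = 1.119/(4π·15.0) = 0.005937 K/W
  R_cellular glass = (1/0.213 − 1/0.302)/(4πk) = 1.384/(4π·0.0576) = 1.911 K/W
  R_conv,out = 1/(4πr²h) = 1/(4π·0.302²·8.86) = 0.09848 K/W
ΣR = 0.005937 + 1.911 + 0.09848 = 2.015 K/W
Q = ΔT/ΣR = (-185 °C − 20.7 °C)/2.015 = -102 W
(Negative Q ⇒ heat flows inward; heat gain = 102 W.)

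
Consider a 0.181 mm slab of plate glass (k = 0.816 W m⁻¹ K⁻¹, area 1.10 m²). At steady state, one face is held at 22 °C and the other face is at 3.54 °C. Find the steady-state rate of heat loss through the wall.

Q = kA·ΔT/L = 0.816 × 1.10 × |22 °C − 3.54 °C| / 1.81×10^-4 = 91500 W

Q = 91500 W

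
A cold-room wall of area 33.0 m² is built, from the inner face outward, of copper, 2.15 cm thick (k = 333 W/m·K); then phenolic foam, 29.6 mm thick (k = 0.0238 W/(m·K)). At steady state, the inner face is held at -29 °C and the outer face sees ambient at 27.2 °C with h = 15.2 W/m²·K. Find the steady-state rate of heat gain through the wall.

Q = 1420 W

Series thermal resistances, inner to outer:
  R_copper = L/(kA) = 0.0215/(333·33.0) = 1.957×10^-6 K/W
  R_phenolic foam = L/(kA) = 0.0296/(0.0238·33.0) = 0.03769 K/W
  R_conv,out = 1/(hA) = 1/(15.2·33.0) = 0.001994 K/W
ΣR = 1.957×10^-6 + 0.03769 + 0.001994 = 0.03969 K/W
Q = ΔT/ΣR = (-29 °C − 27.2 °C)/0.03969 = -1420 W
(Negative Q ⇒ heat flows inward; heat gain = 1420 W.)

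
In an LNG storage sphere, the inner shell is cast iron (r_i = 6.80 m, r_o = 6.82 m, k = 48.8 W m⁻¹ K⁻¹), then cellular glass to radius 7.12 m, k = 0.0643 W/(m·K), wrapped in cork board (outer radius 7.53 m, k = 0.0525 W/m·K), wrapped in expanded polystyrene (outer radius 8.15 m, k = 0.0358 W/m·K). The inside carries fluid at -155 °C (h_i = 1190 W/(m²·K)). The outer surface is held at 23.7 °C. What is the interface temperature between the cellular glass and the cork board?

Treat each layer as a resistance in series:
  R_conv,in = 1/(4πr²h) = 1/(4π·6.80²·1190) = 1.446×10^-6 K/W
  R_cast iron = (1/6.80 − 1/6.82)/(4πk) = 4.313×10^-4/(4π·48.8) = 7.032×10^-7 K/W
  R_cellular glass = (1/6.82 − 1/7.12)/(4πk) = 0.006178/(4π·0.0643) = 0.007646 K/W
  R_cork board = (1/7.12 − 1/7.53)/(4πk) = 0.007647/(4π·0.0525) = 0.01159 K/W
  R_expanded polystyrene = (1/7.53 − 1/8.15)/(4πk) = 0.01010/(4π·0.0358) = 0.02246 K/W
ΣR = 1.446×10^-6 + 7.032×10^-7 + 0.007646 + 0.01159 + 0.02246 = 0.04170 K/W
Q = ΔT/ΣR = (-155 °C − 23.7 °C)/0.04170 = -4285 W
From the inner boundary to the cellular glass/cork board interface, ΣR_partial = 0.007648 K/W.
T_interface = T_in − Q·ΣR_partial = -155 °C − (-4285)(0.007648) = -122 °C

T = -122 °C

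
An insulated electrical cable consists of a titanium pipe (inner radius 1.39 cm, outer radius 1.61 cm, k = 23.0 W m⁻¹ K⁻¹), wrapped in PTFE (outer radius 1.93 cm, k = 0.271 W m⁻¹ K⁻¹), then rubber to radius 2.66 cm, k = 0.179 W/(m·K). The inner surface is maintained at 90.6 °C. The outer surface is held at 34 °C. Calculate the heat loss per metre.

Q' = 144 W/m

Resistance network (inner→outer):
  R'_titanium = ln(0.0161/0.0139)/(2πk) = 0.1469/(2π·23.0) = 0.001017 m·K/W
  R'_PTFE = ln(0.0193/0.0161)/(2πk) = 0.1813/(2π·0.271) = 0.1065 m·K/W
  R'_rubber = ln(0.0266/0.0193)/(2πk) = 0.3208/(2π·0.179) = 0.2852 m·K/W
ΣR = 0.001017 + 0.1065 + 0.2852 = 0.3927 m·K/W
Q' = ΔT/ΣR = (90.6 °C − 34 °C)/0.3927 = 144 W/m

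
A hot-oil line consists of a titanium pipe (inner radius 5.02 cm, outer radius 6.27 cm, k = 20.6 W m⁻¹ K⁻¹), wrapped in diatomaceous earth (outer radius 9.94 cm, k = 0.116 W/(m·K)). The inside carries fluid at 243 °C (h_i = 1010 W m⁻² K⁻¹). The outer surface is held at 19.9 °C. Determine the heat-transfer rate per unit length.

Q' = 350 W/m

Treat each layer as a resistance in series:
  R'_conv,in = 1/(2πr h) = 1/(2π·0.0502·1010) = 0.003139 m·K/W
  R'_titanium = ln(0.0627/0.0502)/(2πk) = 0.2223/(2π·20.6) = 0.001718 m·K/W
  R'_diatomaceous earth = ln(0.0994/0.0627)/(2πk) = 0.4608/(2π·0.116) = 0.6322 m·K/W
ΣR = 0.003139 + 0.001718 + 0.6322 = 0.6371 m·K/W
Q' = ΔT/ΣR = (243 °C − 19.9 °C)/0.6371 = 350 W/m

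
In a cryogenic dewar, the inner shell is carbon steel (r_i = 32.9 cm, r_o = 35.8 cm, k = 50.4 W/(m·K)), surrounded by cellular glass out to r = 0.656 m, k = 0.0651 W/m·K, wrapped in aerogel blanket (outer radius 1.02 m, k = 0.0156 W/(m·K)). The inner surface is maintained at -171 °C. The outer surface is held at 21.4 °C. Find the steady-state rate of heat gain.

Series thermal resistances, inner to outer:
  R_carbon steel = (1/0.329 − 1/0.358)/(4πk) = 0.2462/(4π·50.4) = 3.888×10^-4 K/W
  R_cellular glass = (1/0.358 − 1/0.656)/(4πk) = 1.269/(4π·0.0651) = 1.551 K/W
  R_aerogel blanket = (1/0.656 − 1/1.02)/(4πk) = 0.5440/(4π·0.0156) = 2.775 K/W
ΣR = 3.888×10^-4 + 1.551 + 2.775 = 4.326 K/W
Q = ΔT/ΣR = (-171 °C − 21.4 °C)/4.326 = -44.5 W
(Negative Q ⇒ heat flows inward; heat gain = 44.5 W.)

Q = 44.5 W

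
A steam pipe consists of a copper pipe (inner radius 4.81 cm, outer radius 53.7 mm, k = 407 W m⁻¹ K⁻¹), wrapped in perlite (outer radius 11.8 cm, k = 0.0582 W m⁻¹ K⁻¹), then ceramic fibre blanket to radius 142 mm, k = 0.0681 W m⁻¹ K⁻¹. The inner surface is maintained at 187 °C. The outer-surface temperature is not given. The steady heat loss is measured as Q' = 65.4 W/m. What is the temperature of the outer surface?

T_out = 17.9 °C

Series resistances:
  R'_copper = ln(0.0537/0.0481)/(2πk) = 0.1101/(2π·407) = 4.307×10^-5 m·K/W
  R'_perlite = ln(0.118/0.0537)/(2πk) = 0.7873/(2π·0.0582) = 2.153 m·K/W
  R'_ceramic fibre blanket = ln(0.142/0.118)/(2πk) = 0.1851/(2π·0.0681) = 0.4327 m·K/W
ΣR = 2.586 m·K/W
ΔT = Q'·ΣR = 65.4 × 2.586 = 169.1 K
Heat flows outward, so T_out = T_in − ΔT = 187 − 169.1 = 17.9 °C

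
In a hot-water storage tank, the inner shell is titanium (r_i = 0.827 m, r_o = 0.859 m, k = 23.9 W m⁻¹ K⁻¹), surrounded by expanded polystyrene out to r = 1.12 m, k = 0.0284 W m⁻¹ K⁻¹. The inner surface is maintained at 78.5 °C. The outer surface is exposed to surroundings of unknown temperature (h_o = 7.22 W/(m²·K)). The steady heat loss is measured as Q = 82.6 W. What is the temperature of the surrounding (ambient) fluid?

T_out = 15.0 °C

Series resistances:
  R_titanium = (1/0.827 − 1/0.859)/(4πk) = 0.04505/(4π·23.9) = 1.500×10^-4 K/W
  R_expanded polystyrene = (1/0.859 − 1/1.12)/(4πk) = 0.2713/(4π·0.0284) = 0.7602 K/W
  R_conv,out = 1/(4πr²h) = 1/(4π·1.12²·7.22) = 0.008787 K/W
ΣR = 0.7691 K/W
ΔT = Q·ΣR = 82.6 × 0.7691 = 63.53 K
Heat flows outward, so T_out = T_in − ΔT = 78.5 − 63.53 = 15.0 °C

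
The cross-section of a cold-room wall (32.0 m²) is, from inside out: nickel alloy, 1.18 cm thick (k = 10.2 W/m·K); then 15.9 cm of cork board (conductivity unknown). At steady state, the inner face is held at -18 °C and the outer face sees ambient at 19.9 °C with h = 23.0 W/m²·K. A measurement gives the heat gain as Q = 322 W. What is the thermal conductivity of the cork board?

k = 0.0427 W/m·K

ΣR = ΔT/Q = |-18 − 19.9|/322 = 0.1177 K/W
Known resistances:
  R_nickel alloy = L/(kA) = 0.0118/(10.2·32.0) = 3.615×10^-5 K/W
  R_conv,out = 1/(hA) = 1/(23.0·32.0) = 0.001359 K/W
R_cork board = ΣR − ΣR_known = 0.1177 − 0.001395 = 0.1163 K/W
L/(kA) = 0.1163 ⇒ k = 0.159/(0.1163·32.0) = 0.0427 W/m·K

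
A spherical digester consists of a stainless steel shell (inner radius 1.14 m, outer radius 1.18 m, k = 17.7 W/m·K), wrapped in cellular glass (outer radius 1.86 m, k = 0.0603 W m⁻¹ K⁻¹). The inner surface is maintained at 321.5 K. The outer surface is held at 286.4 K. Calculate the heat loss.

Q = 85.8 W

Resistance network (inner→outer):
  R_stainless steel = (1/1.14 − 1/1.18)/(4πk) = 0.02974/(4π·17.7) = 1.337×10^-4 K/W
  R_cellular glass = (1/1.18 − 1/1.86)/(4πk) = 0.3098/(4π·0.0603) = 0.4089 K/W
ΣR = 1.337×10^-4 + 0.4089 = 0.4090 K/W
Q = ΔT/ΣR = (321.5 K − 286.4 K)/0.4090 = 85.8 W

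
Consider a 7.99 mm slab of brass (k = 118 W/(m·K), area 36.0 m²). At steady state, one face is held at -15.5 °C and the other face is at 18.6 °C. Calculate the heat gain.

Q = 18100 kW

Q = kA·ΔT/L = 118 × 36.0 × |-15.5 °C − 18.6 °C| / 0.00799 = 1.81×10^7 W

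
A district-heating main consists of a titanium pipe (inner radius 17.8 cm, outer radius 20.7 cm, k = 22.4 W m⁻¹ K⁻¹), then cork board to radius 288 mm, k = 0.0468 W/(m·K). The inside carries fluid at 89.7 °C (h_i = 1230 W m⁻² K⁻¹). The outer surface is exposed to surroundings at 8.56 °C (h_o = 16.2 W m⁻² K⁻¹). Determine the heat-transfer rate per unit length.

Treat each layer as a resistance in series:
  R'_conv,in = 1/(2πr h) = 1/(2π·0.178·1230) = 7.269×10^-4 m·K/W
  R'_titanium = ln(0.207/0.178)/(2πk) = 0.1509/(2π·22.4) = 0.001072 m·K/W
  R'_cork board = ln(0.288/0.207)/(2πk) = 0.3302/(2π·0.0468) = 1.123 m·K/W
  R'_conv,out = 1/(2πr h) = 1/(2π·0.288·16.2) = 0.03411 m·K/W
ΣR = 7.269×10^-4 + 0.001072 + 1.123 + 0.03411 = 1.159 m·K/W
Q' = ΔT/ΣR = (89.7 °C − 8.56 °C)/1.159 = 70.0 W/m

Q' = 70.0 W/m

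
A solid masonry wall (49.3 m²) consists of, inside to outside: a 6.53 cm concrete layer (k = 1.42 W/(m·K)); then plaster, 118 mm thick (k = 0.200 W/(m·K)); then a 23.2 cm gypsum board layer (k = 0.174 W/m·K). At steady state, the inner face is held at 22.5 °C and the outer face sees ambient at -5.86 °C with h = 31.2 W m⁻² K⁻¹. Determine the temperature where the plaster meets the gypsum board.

T = 13.5 °C

Series thermal resistances, inner to outer:
  R_concrete = L/(kA) = 0.0653/(1.42·49.3) = 9.328×10^-4 K/W
  R_plaster = L/(kA) = 0.118/(0.200·49.3) = 0.01197 K/W
  R_gypsum board = L/(kA) = 0.232/(0.174·49.3) = 0.02705 K/W
  R_conv,out = 1/(hA) = 1/(31.2·49.3) = 6.501×10^-4 K/W
ΣR = 9.328×10^-4 + 0.01197 + 0.02705 + 6.501×10^-4 = 0.04060 K/W
Q = ΔT/ΣR = (22.5 °C − -5.86 °C)/0.04060 = 698.5 W
From the inner boundary to the plaster/gypsum board interface, ΣR_partial = 0.01290 K/W.
T_interface = T_in − Q·ΣR_partial = 22.5 °C − (698.5)(0.01290) = 13.5 °C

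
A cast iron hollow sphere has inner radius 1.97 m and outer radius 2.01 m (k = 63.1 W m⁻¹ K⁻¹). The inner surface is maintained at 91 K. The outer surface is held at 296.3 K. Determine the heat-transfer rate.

Q = 1.61×10^7 W

Q = 4πk·ΔT/(1/r₁ − 1/r₂) = 4π × 63.1 × 205.3 / (1/1.97 − 1/2.01) = 1.61×10^7 W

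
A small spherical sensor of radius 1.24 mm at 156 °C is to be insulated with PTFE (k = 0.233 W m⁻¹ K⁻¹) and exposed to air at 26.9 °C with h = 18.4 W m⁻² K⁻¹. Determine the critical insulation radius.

For a sphere, r_cr = 2k_ins/h = 2·0.233/18.4 = 0.0253 m = 2.53 cm

r_cr = 2.53 cm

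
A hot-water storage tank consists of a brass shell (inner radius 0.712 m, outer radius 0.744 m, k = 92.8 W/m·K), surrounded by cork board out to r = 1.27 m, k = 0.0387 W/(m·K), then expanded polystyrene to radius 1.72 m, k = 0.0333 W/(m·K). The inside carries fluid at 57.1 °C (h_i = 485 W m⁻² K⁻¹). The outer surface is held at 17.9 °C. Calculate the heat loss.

Q = 23.9 W

Treat each layer as a resistance in series:
  R_conv,in = 1/(4πr²h) = 1/(4π·0.712²·485) = 3.237×10^-4 K/W
  R_brass = (1/0.712 − 1/0.744)/(4πk) = 0.06041/(4π·92.8) = 5.180×10^-5 K/W
  R_cork board = (1/0.744 − 1/1.27)/(4πk) = 0.5567/(4π·0.0387) = 1.145 K/W
  R_expanded polystyrene = (1/1.27 − 1/1.72)/(4πk) = 0.2060/(4π·0.0333) = 0.4923 K/W
ΣR = 3.237×10^-4 + 5.180×10^-5 + 1.145 + 0.4923 = 1.638 K/W
Q = ΔT/ΣR = (57.1 °C − 17.9 °C)/1.638 = 23.9 W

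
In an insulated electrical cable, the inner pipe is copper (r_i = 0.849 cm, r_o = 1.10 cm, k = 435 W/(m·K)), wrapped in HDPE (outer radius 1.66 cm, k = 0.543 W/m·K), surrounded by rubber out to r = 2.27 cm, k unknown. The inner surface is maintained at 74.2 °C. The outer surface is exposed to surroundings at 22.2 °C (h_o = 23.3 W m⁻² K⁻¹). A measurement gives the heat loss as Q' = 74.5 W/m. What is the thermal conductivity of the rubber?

ΣR = ΔT/Q' = |74.2 − 22.2|/74.5 = 0.6980 m·K/W
Known resistances:
  R'_copper = ln(0.0110/0.00849)/(2πk) = 0.2590/(2π·435) = 9.476×10^-5 m·K/W
  R'_HDPE = ln(0.0166/0.0110)/(2πk) = 0.4115/(2π·0.543) = 0.1206 m·K/W
  R'_conv,out = 1/(2πr h) = 1/(2π·0.0227·23.3) = 0.3009 m·K/W
R_rubber = ΣR − ΣR_known = 0.6980 − 0.4216 = 0.2764 m·K/W
ln(r₂/r₁)/(2πk) = 0.2764 ⇒ k = 0.3130/(2π·0.2764) = 0.180 W/m·K

k = 0.180 W/m·K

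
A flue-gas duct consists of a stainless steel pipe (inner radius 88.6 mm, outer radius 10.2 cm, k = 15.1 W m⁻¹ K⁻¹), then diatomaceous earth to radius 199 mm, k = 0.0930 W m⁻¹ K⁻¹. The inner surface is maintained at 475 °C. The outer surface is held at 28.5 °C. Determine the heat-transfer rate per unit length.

Q' = 390 W/m

Series thermal resistances, inner to outer:
  R'_stainless steel = ln(0.102/0.0886)/(2πk) = 0.1408/(2π·15.1) = 0.001484 m·K/W
  R'_diatomaceous earth = ln(0.199/0.102)/(2πk) = 0.6683/(2π·0.0930) = 1.144 m·K/W
ΣR = 0.001484 + 1.144 = 1.145 m·K/W
Q' = ΔT/ΣR = (475 °C − 28.5 °C)/1.145 = 390 W/m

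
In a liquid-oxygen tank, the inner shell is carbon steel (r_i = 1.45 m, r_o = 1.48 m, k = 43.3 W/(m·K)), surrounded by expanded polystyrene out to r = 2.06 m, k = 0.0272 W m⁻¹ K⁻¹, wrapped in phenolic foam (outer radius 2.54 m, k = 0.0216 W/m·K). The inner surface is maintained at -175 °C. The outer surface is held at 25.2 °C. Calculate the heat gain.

Q = 224 W

Treat each layer as a resistance in series:
  R_carbon steel = (1/1.45 − 1/1.48)/(4πk) = 0.01398/(4π·43.3) = 2.569×10^-5 K/W
  R_expanded polystyrene = (1/1.48 − 1/2.06)/(4πk) = 0.1902/(4π·0.0272) = 0.5566 K/W
  R_phenolic foam = (1/2.06 − 1/2.54)/(4πk) = 0.09174/(4π·0.0216) = 0.3380 K/W
ΣR = 2.569×10^-5 + 0.5566 + 0.3380 = 0.8946 K/W
Q = ΔT/ΣR = (-175 °C − 25.2 °C)/0.8946 = -224 W
(Negative Q ⇒ heat flows inward; heat gain = 224 W.)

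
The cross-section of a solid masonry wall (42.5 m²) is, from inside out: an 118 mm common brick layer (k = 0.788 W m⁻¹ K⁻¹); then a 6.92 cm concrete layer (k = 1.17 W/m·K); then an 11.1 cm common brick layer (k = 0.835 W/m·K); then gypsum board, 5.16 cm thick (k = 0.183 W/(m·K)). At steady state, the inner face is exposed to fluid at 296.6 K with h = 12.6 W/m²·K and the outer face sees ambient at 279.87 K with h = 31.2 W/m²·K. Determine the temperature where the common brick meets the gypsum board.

Resistance network (inner→outer):
  R_conv,in = 1/(hA) = 1/(12.6·42.5) = 0.001867 K/W
  R_common brick = L/(kA) = 0.118/(0.788·42.5) = 0.003523 K/W
  R_concrete = L/(kA) = 0.0692/(1.17·42.5) = 0.001392 K/W
  R_common brick = L/(kA) = 0.111/(0.835·42.5) = 0.003128 K/W
  R_gypsum board = L/(kA) = 0.0516/(0.183·42.5) = 0.006635 K/W
  R_conv,out = 1/(hA) = 1/(31.2·42.5) = 7.541×10^-4 K/W
ΣR = 0.001867 + 0.003523 + 0.001392 + 0.003128 + 0.006635 + 7.541×10^-4 = 0.01730 K/W
Q = ΔT/ΣR = (296.6 K − 279.87 K)/0.01730 = 967.1 W
From the inner boundary to the common brick/gypsum board interface, ΣR_partial = 0.009910 K/W.
T_interface = T_in − Q·ΣR_partial = 296.6 K − (967.1)(0.009910) = 287.0 K

T = 287.0 K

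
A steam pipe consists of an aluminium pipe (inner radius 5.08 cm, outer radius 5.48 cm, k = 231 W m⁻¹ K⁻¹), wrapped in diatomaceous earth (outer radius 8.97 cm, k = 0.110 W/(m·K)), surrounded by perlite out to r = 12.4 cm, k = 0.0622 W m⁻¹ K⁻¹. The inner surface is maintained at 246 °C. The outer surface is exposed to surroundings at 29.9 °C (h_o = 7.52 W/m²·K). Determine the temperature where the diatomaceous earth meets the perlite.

Series thermal resistances, inner to outer:
  R'_aluminium = ln(0.0548/0.0508)/(2πk) = 0.07579/(2π·231) = 5.222×10^-5 m·K/W
  R'_diatomaceous earth = ln(0.0897/0.0548)/(2πk) = 0.4928/(2π·0.110) = 0.7130 m·K/W
  R'_perlite = ln(0.124/0.0897)/(2πk) = 0.3238/(2π·0.0622) = 0.8286 m·K/W
  R'_conv,out = 1/(2πr h) = 1/(2π·0.124·7.52) = 0.1707 m·K/W
ΣR = 5.222×10^-5 + 0.7130 + 0.8286 + 0.1707 = 1.712 m·K/W
Q' = ΔT/ΣR = (246 °C − 29.9 °C)/1.712 = 126.2 W/m
From the inner boundary to the diatomaceous earth/perlite interface, ΣR_partial = 0.7131 m·K/W.
T_interface = T_in − Q'·ΣR_partial = 246 °C − (126.2)(0.7131) = 156 °C

T = 156 °C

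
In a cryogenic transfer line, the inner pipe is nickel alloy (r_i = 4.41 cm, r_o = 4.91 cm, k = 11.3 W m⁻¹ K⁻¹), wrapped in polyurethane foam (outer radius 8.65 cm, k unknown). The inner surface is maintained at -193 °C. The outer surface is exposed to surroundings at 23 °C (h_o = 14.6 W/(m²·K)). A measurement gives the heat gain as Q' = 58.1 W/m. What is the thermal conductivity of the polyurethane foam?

ΣR = ΔT/Q' = |-193 − 23|/58.1 = 3.718 m·K/W
Known resistances:
  R'_nickel alloy = ln(0.0491/0.0441)/(2πk) = 0.1074/(2π·11.3) = 0.001513 m·K/W
  R'_conv,out = 1/(2πr h) = 1/(2π·0.0865·14.6) = 0.1260 m·K/W
R_polyurethane foam = ΣR − ΣR_known = 3.718 − 0.1275 = 3.591 m·K/W
ln(r₂/r₁)/(2πk) = 3.591 ⇒ k = 0.5663/(2π·3.591) = 0.0251 W/m·K

k = 0.0251 W/m·K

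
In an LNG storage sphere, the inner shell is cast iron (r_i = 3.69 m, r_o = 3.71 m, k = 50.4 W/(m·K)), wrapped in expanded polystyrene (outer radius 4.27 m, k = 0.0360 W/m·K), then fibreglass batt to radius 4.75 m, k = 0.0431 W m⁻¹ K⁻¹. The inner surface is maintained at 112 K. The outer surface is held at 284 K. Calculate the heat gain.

Resistance network (inner→outer):
  R_cast iron = (1/3.69 − 1/3.71)/(4πk) = 0.001461/(4π·50.4) = 2.307×10^-6 K/W
  R_expanded polystyrene = (1/3.71 − 1/4.27)/(4πk) = 0.03535/(4π·0.0360) = 0.07814 K/W
  R_fibreglass batt = (1/4.27 − 1/4.75)/(4πk) = 0.02367/(4π·0.0431) = 0.04370 K/W
ΣR = 2.307×10^-6 + 0.07814 + 0.04370 = 0.1218 K/W
Q = ΔT/ΣR = (112 K − 284 K)/0.1218 = -1410 W
(Negative Q ⇒ heat flows inward; heat gain = 1410 W.)

Q = 1410 W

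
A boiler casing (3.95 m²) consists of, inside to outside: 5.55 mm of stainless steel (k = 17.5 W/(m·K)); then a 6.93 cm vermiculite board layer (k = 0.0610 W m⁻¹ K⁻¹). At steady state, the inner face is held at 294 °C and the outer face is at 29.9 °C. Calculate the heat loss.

Series thermal resistances, inner to outer:
  R_stainless steel = L/(kA) = 0.00555/(17.5·3.95) = 8.029×10^-5 K/W
  R_vermiculite board = L/(kA) = 0.0693/(0.0610·3.95) = 0.2876 K/W
ΣR = 8.029×10^-5 + 0.2876 = 0.2877 K/W
Q = ΔT/ΣR = (294 °C − 29.9 °C)/0.2877 = 918 W

Q = 918 W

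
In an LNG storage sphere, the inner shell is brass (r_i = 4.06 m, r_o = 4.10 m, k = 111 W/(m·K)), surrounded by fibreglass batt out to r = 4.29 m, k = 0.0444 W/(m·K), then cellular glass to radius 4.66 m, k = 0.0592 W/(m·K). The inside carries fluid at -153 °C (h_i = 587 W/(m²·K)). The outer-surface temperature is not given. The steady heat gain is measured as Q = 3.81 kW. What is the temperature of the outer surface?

T_out = 15.6 °C

Sum the resistances:
  R_conv,in = 1/(4πr²h) = 1/(4π·4.06²·587) = 8.224×10^-6 K/W
  R_brass = (1/4.06 − 1/4.10)/(4πk) = 0.002403/(4π·111) = 1.723×10^-6 K/W
  R_fibreglass batt = (1/4.10 − 1/4.29)/(4πk) = 0.01080/(4π·0.0444) = 0.01936 K/W
  R_cellular glass = (1/4.29 − 1/4.66)/(4πk) = 0.01851/(4π·0.0592) = 0.02488 K/W
ΣR = 0.04425 K/W
ΔT = Q·ΣR = 3810 × 0.04425 = 168.6 K
Heat flows inward, so T_out = T_in + ΔT = -153 + 168.6 = 15.6 °C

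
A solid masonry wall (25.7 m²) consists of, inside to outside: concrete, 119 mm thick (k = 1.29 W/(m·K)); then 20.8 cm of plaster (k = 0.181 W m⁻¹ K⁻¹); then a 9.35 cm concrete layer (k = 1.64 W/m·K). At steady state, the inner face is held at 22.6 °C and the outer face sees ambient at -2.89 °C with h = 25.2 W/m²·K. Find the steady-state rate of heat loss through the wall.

Q = 490 W

Series thermal resistances, inner to outer:
  R_concrete = L/(kA) = 0.119/(1.29·25.7) = 0.003589 K/W
  R_plaster = L/(kA) = 0.208/(0.181·25.7) = 0.04471 K/W
  R_concrete = L/(kA) = 0.0935/(1.64·25.7) = 0.002218 K/W
  R_conv,out = 1/(hA) = 1/(25.2·25.7) = 0.001544 K/W
ΣR = 0.003589 + 0.04471 + 0.002218 + 0.001544 = 0.05206 K/W
Q = ΔT/ΣR = (22.6 °C − -2.89 °C)/0.05206 = 490 W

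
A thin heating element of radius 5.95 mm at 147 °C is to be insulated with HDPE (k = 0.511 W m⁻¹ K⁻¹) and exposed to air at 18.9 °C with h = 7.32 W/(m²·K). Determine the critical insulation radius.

For a cylinder, r_cr = k_ins/h = 0.511/7.32 = 0.0698 m = 6.98 cm

r_cr = 6.98 cm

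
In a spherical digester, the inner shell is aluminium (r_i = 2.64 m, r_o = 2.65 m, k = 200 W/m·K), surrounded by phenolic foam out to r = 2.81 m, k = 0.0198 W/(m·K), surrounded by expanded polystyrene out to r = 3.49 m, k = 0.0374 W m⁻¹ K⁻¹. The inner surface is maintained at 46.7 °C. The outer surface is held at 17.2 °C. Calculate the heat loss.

Treat each layer as a resistance in series:
  R_aluminium = (1/2.64 − 1/2.65)/(4πk) = 0.001429/(4π·200) = 5.687×10^-7 K/W
  R_phenolic foam = (1/2.65 − 1/2.81)/(4πk) = 0.02149/(4π·0.0198) = 0.08636 K/W
  R_expanded polystyrene = (1/2.81 − 1/3.49)/(4πk) = 0.06934/(4π·0.0374) = 0.1475 K/W
ΣR = 5.687×10^-7 + 0.08636 + 0.1475 = 0.2339 K/W
Q = ΔT/ΣR = (46.7 °C − 17.2 °C)/0.2339 = 126 W

Q = 126 W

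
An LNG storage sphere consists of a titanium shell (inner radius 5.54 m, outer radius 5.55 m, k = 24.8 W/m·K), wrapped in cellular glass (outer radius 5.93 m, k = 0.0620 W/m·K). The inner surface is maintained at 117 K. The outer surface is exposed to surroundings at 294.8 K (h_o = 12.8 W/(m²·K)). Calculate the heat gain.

Resistance network (inner→outer):
  R_titanium = (1/5.54 − 1/5.55)/(4πk) = 3.252×10^-4/(4π·24.8) = 1.044×10^-6 K/W
  R_cellular glass = (1/5.55 − 1/5.93)/(4πk) = 0.01155/(4π·0.0620) = 0.01482 K/W
  R_conv,out = 1/(4πr²h) = 1/(4π·5.93²·12.8) = 1.768×10^-4 K/W
ΣR = 1.044×10^-6 + 0.01482 + 1.768×10^-4 = 0.01500 K/W
Q = ΔT/ΣR = (117 K − 294.8 K)/0.01500 = -11900 W
(Negative Q ⇒ heat flows inward; heat gain = 11900 W.)

Q = 11.9 kW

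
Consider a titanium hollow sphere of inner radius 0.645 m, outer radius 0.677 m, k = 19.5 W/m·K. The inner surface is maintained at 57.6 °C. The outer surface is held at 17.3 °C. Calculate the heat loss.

Q = 4πk·ΔT/(1/r₁ − 1/r₂) = 4π × 19.5 × 40.3 / (1/0.645 − 1/0.677) = 1.35×10^5 W

Q = 1.35×10^5 W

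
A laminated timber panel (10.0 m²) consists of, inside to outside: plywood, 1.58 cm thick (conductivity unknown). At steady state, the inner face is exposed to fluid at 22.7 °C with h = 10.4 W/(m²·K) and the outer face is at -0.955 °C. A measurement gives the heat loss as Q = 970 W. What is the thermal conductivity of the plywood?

k = 0.107 W/m·K

ΣR = ΔT/Q = |22.7 − -0.955|/970 = 0.02439 K/W
Known resistances:
  R_conv,in = 1/(hA) = 1/(10.4·10.0) = 0.009615 K/W
R_plywood = ΣR − ΣR_known = 0.02439 − 0.009615 = 0.01477 K/W
L/(kA) = 0.01477 ⇒ k = 0.0158/(0.01477·10.0) = 0.107 W/m·K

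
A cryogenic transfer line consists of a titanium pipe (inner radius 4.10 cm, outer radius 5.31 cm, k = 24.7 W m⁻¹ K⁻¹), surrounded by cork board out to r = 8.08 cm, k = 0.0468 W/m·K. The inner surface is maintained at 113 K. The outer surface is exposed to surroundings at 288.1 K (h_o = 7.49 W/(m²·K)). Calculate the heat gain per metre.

Series thermal resistances, inner to outer:
  R'_titanium = ln(0.0531/0.0410)/(2πk) = 0.2586/(2π·24.7) = 0.001666 m·K/W
  R'_cork board = ln(0.0808/0.0531)/(2πk) = 0.4198/(2π·0.0468) = 1.428 m·K/W
  R'_conv,out = 1/(2πr h) = 1/(2π·0.0808·7.49) = 0.2630 m·K/W
ΣR = 0.001666 + 1.428 + 0.2630 = 1.693 m·K/W
Q' = ΔT/ΣR = (113 K − 288.1 K)/1.693 = -103 W/m
(Negative Q' ⇒ heat flows inward; heat gain = 103 W/m.)

Q' = 103 W/m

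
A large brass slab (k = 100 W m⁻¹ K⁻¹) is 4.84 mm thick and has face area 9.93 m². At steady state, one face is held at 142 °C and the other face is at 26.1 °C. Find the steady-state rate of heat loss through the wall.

Q = 23800 kW

Q = kA·ΔT/L = 100 × 9.93 × |142 °C − 26.1 °C| / 0.00484 = 2.38×10^7 W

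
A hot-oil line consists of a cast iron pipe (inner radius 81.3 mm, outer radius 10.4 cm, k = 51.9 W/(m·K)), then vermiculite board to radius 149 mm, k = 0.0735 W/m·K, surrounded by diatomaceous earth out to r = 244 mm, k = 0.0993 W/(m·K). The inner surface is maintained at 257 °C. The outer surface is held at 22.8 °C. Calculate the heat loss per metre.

Q' = 149 W/m

Treat each layer as a resistance in series:
  R'_cast iron = ln(0.104/0.0813)/(2πk) = 0.2462/(2π·51.9) = 7.551×10^-4 m·K/W
  R'_vermiculite board = ln(0.149/0.104)/(2πk) = 0.3596/(2π·0.0735) = 0.7786 m·K/W
  R'_diatomaceous earth = ln(0.244/0.149)/(2πk) = 0.4932/(2π·0.0993) = 0.7905 m·K/W
ΣR = 7.551×10^-4 + 0.7786 + 0.7905 = 1.570 m·K/W
Q' = ΔT/ΣR = (257 °C − 22.8 °C)/1.570 = 149 W/m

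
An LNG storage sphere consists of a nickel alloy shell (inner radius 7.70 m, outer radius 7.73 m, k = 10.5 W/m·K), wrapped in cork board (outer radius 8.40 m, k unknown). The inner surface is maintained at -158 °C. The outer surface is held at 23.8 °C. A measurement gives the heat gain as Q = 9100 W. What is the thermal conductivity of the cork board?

k = 0.0411 W/m·K

ΣR = ΔT/Q = |-158 − 23.8|/9100 = 0.01998 K/W
Known resistances:
  R_nickel alloy = (1/7.70 − 1/7.73)/(4πk) = 5.040×10^-4/(4π·10.5) = 3.820×10^-6 K/W
R_cork board = ΣR − ΣR_known = 0.01998 − 3.820×10^-6 = 0.01998 K/W
(1/r₁−1/r₂)/(4πk) = 0.01998 ⇒ k = 0.01032/(4π·0.01998) = 0.0411 W/m·K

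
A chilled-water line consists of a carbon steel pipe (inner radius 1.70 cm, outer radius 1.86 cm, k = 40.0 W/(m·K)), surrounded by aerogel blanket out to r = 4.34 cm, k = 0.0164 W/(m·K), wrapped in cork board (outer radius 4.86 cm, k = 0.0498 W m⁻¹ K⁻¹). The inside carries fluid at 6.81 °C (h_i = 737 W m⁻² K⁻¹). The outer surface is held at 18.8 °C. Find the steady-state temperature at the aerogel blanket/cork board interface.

Resistance network (inner→outer):
  R'_conv,in = 1/(2πr h) = 1/(2π·0.0170·737) = 0.01270 m·K/W
  R'_carbon steel = ln(0.0186/0.0170)/(2πk) = 0.08995/(2π·40.0) = 3.579×10^-4 m·K/W
  R'_aerogel blanket = ln(0.0434/0.0186)/(2πk) = 0.8473/(2π·0.0164) = 8.223 m·K/W
  R'_cork board = ln(0.0486/0.0434)/(2πk) = 0.1132/(2π·0.0498) = 0.3617 m·K/W
ΣR = 0.01270 + 3.579×10^-4 + 8.223 + 0.3617 = 8.598 m·K/W
Q' = ΔT/ΣR = (6.81 °C − 18.8 °C)/8.598 = -1.395 W/m
From the inner boundary to the aerogel blanket/cork board interface, ΣR_partial = 8.236 m·K/W.
T_interface = T_in − Q'·ΣR_partial = 6.81 °C − (-1.395)(8.236) = 18.3 °C

T = 18.3 °C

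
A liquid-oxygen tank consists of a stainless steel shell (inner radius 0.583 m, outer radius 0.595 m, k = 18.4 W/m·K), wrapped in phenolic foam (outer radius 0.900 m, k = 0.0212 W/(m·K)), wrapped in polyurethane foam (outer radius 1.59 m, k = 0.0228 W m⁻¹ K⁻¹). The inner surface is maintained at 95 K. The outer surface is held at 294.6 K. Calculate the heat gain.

Resistance network (inner→outer):
  R_stainless steel = (1/0.583 − 1/0.595)/(4πk) = 0.03459/(4π·18.4) = 1.496×10^-4 K/W
  R_phenolic foam = (1/0.595 − 1/0.900)/(4πk) = 0.5696/(4π·0.0212) = 2.138 K/W
  R_polyurethane foam = (1/0.900 − 1/1.59)/(4πk) = 0.4822/(4π·0.0228) = 1.683 K/W
ΣR = 1.496×10^-4 + 2.138 + 1.683 = 3.821 K/W
Q = ΔT/ΣR = (95 K − 294.6 K)/3.821 = -52.2 W
(Negative Q ⇒ heat flows inward; heat gain = 52.2 W.)

Q = 52.2 W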